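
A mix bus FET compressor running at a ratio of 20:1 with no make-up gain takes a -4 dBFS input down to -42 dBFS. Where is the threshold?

-44 dBFS

Gain reduction = -4 − (-42) = 38 dB; output overshoot = GR / (R − 1) = 38 / 19 = 2 dB.
Threshold = output − output overshoot = -42 − 2 = -44 dBFS.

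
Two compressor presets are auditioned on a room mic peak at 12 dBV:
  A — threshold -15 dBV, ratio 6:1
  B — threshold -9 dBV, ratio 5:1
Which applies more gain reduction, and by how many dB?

A, by 5.7 dB

A: GR = 27 − 27/6 = 22.5 dB.
B: GR = 21 − 21/5 = 16.8 dB.
A applies 5.7 dB more gain reduction.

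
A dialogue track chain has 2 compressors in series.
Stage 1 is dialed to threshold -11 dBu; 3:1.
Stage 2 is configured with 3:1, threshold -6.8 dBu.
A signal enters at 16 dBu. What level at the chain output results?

Stage 1: 27 dB above -11 dBu, reduced 3:1 to 9 dB above → -2 dBu.
Stage 2: 4.8 dB above -6.8 dBu, reduced 3:1 to 1.6 dB above → -5.2 dBu.

-5.2 dBu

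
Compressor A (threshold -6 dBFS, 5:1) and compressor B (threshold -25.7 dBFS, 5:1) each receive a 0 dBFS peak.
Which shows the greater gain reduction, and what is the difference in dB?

B, by 15.76 dB

A: overshoot 6 dB → output overshoot 1.2 dB → GR 4.8 dB.
B: overshoot 25.7 dB → output overshoot 5.14 dB → GR 20.56 dB.
Difference: 15.76 dB in favour of B.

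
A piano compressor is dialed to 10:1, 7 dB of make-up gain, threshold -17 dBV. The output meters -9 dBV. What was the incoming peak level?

Before make-up, the level was -9 − 7 = -16 dBV.
That's 1 dB above the -17 dBV threshold.
Undo the ratio: input overshoot = 1 × 10 = 10 dB, giving input = -7 dBV.

-7 dBV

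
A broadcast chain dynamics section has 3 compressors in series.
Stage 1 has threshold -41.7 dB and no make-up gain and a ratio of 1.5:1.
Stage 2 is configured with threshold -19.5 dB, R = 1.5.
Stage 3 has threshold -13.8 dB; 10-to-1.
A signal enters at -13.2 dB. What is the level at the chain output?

Stage 1: 28.5 dB above -41.7 dB, reduced 1.5:1 to 19 dB above → -22.7 dB.
Stage 2: below threshold (-22.7 ≤ -19.5); passes unchanged; output -22.7 dB.
Stage 3: -22.7 dB ≤ -13.8 dB, so stage 3 doesn't engage; output -22.7 dB.

-22.7 dB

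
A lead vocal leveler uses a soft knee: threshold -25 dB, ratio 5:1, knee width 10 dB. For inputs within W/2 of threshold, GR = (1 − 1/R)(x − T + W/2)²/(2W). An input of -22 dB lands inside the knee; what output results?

-24.56 dB

x − T + W/2 = -22 − (-25) + 5 = 8.
GR = (1 − 1/5) × 8² / 20 = 0.8 × 64 / 20 = 2.56 dB.
Output = -22 − 2.56 = -24.56 dB.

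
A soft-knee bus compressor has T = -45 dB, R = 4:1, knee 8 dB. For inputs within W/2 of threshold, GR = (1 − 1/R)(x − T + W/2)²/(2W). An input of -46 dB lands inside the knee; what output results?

-46.421875 dB

x − T + W/2 = -46 − (-45) + 4 = 3.
GR = (1 − 1/4) × 3² / 16 = 0.75 × 9 / 16 = 0.421875 dB.
Output = -46 − 0.421875 = -46.421875 dB.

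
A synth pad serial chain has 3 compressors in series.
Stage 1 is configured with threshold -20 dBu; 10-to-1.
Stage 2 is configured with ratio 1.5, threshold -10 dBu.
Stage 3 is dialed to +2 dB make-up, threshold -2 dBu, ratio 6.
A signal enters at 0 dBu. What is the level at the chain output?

Stage 1: overshoot 20 dB → 20/10 = 2 dB → -18 dBu.
Stage 2: -18 dBu ≤ -10 dBu, so stage 2 doesn't engage; output -18 dBu.
Stage 3: -18 dBu ≤ -2 dBu, so stage 3 doesn't engage; make-up brings it to -16 dBu.

-16 dBu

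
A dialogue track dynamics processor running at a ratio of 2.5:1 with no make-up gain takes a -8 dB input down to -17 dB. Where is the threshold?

-23 dB

Input is 15 dB above T (since output overshoot × R = input overshoot: (-17 − T)·2.5 = -8 − T gives T = -23 dB).
Check: -23 + (-8 − (-23))/2.5 = -23 + 6 = -17 dB. ✓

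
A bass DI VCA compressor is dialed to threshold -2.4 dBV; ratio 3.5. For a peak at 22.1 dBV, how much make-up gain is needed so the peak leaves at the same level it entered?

The peak compresses to -2.4 + 24.5/3.5 = 4.6 dBV.
To reach 22.1 dBV requires 22.1 − 4.6 = 17.5 dB of make-up.

17.5 dB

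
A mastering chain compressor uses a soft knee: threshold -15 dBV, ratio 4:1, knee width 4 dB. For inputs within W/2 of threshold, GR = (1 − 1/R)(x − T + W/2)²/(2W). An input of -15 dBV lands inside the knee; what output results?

-15.375 dBV

x − T + W/2 = -15 − (-15) + 2 = 2.
GR = (1 − 1/4) × 2² / 8 = 0.75 × 4 / 8 = 0.375 dB.
Output = -15 − 0.375 = -15.375 dBV.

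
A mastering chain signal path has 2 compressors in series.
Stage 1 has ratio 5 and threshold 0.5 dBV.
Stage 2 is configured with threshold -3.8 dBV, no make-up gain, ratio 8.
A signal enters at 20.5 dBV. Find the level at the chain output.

Stage 1: 20.5 dBV is 20 dB over 0.5 dBV; at 5:1 that becomes 4 dB over, giving 4.5 dBV.
Stage 2: 4.5 dBV is 8.3 dB over -3.8 dBV; at 8:1 that becomes 1.0375 dB over, giving -2.7625 dBV.

-2.7625 dBV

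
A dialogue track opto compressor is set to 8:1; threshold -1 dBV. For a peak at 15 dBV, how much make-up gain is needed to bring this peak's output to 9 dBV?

The peak compresses to -1 + 16/8 = 1 dBV.
To reach 9 dBV requires 9 − 1 = 8 dB of make-up.

8 dB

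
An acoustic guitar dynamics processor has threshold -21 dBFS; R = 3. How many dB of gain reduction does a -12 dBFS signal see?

The signal is 9 dB above threshold.
After 3:1 compression the overshoot becomes 9/3 = 3 dB.
Gain reduction = 9 − 3 = 6 dB.

6 dB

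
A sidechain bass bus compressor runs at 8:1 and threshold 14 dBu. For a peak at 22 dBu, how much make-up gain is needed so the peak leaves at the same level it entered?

Without make-up, output = threshold + overshoot/8 = 14 + 1 = 15 dBu.
Gap to target: 7 dB.

7 dB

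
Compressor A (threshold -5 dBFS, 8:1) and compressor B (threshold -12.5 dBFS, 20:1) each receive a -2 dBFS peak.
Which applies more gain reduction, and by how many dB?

B, by 7.35 dB

A: overshoot 3 dB → output overshoot 0.375 dB → GR 2.625 dB.
B: overshoot 10.5 dB → output overshoot 0.525 dB → GR 9.975 dB.
B reduces 7.35 dB more.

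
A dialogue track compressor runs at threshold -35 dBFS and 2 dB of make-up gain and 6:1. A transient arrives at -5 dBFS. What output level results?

The input is 30 dB above the -35 dBFS threshold.
6:1 compression reduces that to 30/6 = 5 dB over.
That puts the output at -30 dBFS; make-up adds 2 dB, giving -28 dBFS.

-28 dBFS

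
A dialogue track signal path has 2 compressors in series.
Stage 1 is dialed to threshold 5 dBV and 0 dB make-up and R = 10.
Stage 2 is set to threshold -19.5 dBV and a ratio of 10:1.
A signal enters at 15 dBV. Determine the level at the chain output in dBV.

Stage 1: 10 dB above 5 dBV, reduced 10:1 to 1 dB above → 6 dBV.
Stage 2: 6 dBV is 25.5 dB over -19.5 dBV; at 10:1 that becomes 2.55 dB over, giving -16.95 dBV.

-16.95 dBV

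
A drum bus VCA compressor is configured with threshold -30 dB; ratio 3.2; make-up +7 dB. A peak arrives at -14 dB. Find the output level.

-14 dB sits 16 dB over threshold.
At 3.2:1 the overshoot is divided by 3.2, leaving 5 dB above threshold.
That puts the output at -25 dB; make-up adds 7 dB, giving -18 dB.

-18 dB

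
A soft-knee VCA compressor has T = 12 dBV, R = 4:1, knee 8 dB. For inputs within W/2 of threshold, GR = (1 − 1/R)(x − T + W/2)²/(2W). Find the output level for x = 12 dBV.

x − T + W/2 = 12 − 12 + 4 = 4.
GR = (1 − 1/4) × 4² / 16 = 0.75 × 16 / 16 = 0.75 dB.
Output = 12 − 0.75 = 11.25 dBV.

11.25 dBV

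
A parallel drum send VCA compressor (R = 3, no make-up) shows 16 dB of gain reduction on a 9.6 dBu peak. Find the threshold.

-14.4 dBu

Input is 24 dB above T (since output overshoot × R = input overshoot: (-6.4 − T)·3 = 9.6 − T gives T = -14.4 dBu).
Check: -14.4 + (9.6 − (-14.4))/3 = -14.4 + 8 = -6.4 dBu. ✓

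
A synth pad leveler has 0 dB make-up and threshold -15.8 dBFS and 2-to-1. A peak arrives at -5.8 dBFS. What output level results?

-10.8 dBFS

The input is 10 dB above the -15.8 dBFS threshold.
2:1 compression reduces that to 10/2 = 5 dB over.
That puts the output at -10.8 dBFS.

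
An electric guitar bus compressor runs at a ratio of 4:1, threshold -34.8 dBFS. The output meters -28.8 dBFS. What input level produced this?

-10.8 dBFS

Post-compression overshoot = -28.8 − (-34.8) = 6 dB.
Undo the ratio: input overshoot = 6 × 4 = 24 dB, giving input = -10.8 dBFS.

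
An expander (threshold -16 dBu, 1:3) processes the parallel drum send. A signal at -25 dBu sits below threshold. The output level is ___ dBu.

Below threshold, a 1:3 expander applies gain = (3−1)×(T − x) of attenuation.
(3−1) × 9 = 18 dB, so output = -25 − 18 = -43 dBu.

-43 dBu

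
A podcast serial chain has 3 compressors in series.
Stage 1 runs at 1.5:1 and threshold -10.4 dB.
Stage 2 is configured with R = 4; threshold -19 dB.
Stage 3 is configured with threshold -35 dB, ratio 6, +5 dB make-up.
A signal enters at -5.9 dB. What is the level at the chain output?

Stage 1: -5.9 dB is 4.5 dB over -10.4 dB; at 1.5:1 that becomes 3 dB over, giving -7.4 dB.
Stage 2: overshoot 11.6 dB → 11.6/4 = 2.9 dB → -16.1 dB.
Stage 3: -16.1 dB is 18.9 dB over -35 dB; at 6:1 that becomes 3.15 dB over, giving -31.85 dB; +5 dB make-up → -26.85 dB.

-26.85 dB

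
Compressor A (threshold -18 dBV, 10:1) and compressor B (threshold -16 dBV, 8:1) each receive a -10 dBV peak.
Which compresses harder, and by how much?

A: 8 dB over, compressed to 0.8 dB over, so 7.2 dB of GR.
B: 6 dB over, compressed to 0.75 dB over, so 5.25 dB of GR.
Difference: 1.95 dB in favour of A.

A, by 1.95 dB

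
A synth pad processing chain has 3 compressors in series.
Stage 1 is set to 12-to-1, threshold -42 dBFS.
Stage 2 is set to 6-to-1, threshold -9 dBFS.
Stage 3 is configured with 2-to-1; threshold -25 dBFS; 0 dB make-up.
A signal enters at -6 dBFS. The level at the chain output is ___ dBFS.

-39 dBFS

Stage 1: 36 dB above -42 dBFS, reduced 12:1 to 3 dB above → -39 dBFS.
Stage 2: -39 dBFS is at or below the -9 dBFS threshold — no compression; output -39 dBFS.
Stage 3: below threshold (-39 ≤ -25); passes unchanged; output -39 dBFS.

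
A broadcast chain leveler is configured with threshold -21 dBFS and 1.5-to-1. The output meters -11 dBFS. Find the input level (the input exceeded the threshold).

That's 10 dB above the -21 dBFS threshold.
Input overshoot = R × output overshoot = 15 dB → input = -21 + 15 = -6 dBFS.

-6 dBFS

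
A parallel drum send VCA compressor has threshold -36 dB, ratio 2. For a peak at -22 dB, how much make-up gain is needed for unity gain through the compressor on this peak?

7 dB

Overshoot 14 dB → 14/2 = 7 dB after compression, so the compressed level is -36 + 7 = -29 dB.
Make-up = target − compressed = -22 − (-29) = 7 dB.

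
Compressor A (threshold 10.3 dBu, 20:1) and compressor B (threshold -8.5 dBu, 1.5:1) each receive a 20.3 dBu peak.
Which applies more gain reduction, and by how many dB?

A: GR = 10 − 10/20 = 9.5 dB.
B: GR = 28.8 − 28.8/1.5 = 9.6 dB.
Difference: 0.1 dB in favour of B.

B, by 0.1 dB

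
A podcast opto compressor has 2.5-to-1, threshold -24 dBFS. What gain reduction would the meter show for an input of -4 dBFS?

12 dB

-4 dBFS exceeds the threshold by 20 dB.
After 2.5:1 compression the overshoot becomes 20/2.5 = 8 dB.
So the signal is attenuated by 20 − 8 = 12 dB.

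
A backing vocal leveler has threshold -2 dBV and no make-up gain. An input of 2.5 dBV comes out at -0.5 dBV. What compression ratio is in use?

3:1

Input overshoot = 2.5 − (-2) = 4.5 dB; output overshoot = -0.5 − (-2) = 1.5 dB.
Ratio = 4.5 / 1.5 = 3.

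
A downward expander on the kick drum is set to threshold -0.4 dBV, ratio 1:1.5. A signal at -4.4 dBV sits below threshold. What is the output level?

-6.4 dBV

Undershoot = (-0.4) − (-4.4) = 4 dB.
At 1:1.5, that expands to 6 dB under threshold.
Output = -0.4 − 6 = -6.4 dBV.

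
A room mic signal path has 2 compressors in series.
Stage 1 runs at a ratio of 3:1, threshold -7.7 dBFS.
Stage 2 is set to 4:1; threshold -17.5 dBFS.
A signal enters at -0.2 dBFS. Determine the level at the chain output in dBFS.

-14.425 dBFS

Stage 1: -0.2 dBFS is 7.5 dB over -7.7 dBFS; at 3:1 that becomes 2.5 dB over, giving -5.2 dBFS.
Stage 2: -5.2 dBFS is 12.3 dB over -17.5 dBFS; at 4:1 that becomes 3.075 dB over, giving -14.425 dBFS.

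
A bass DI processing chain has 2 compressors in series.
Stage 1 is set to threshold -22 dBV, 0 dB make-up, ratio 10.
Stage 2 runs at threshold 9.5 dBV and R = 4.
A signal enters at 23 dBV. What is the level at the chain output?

Stage 1: 23 dBV is 45 dB over -22 dBV; at 10:1 that becomes 4.5 dB over, giving -17.5 dBV.
Stage 2: -17.5 dBV ≤ 9.5 dBV, so stage 2 doesn't engage; output -17.5 dBV.

-17.5 dBV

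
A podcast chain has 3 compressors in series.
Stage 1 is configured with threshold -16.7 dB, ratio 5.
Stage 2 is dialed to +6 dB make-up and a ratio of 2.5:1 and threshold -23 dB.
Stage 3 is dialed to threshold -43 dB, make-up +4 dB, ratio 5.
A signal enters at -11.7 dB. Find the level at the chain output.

-33.216 dB

Stage 1: -11.7 dB is 5 dB over -16.7 dB; at 5:1 that becomes 1 dB over, giving -15.7 dB.
Stage 2: overshoot 7.3 dB → 7.3/2.5 = 2.92 dB → -20.08 dB; +6 dB make-up → -14.08 dB.
Stage 3: -14.08 dB is 28.92 dB over -43 dB; at 5:1 that becomes 5.784 dB over, giving -37.216 dB; +4 dB make-up → -33.216 dB.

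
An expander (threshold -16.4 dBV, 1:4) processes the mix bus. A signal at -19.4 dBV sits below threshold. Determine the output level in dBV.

Below threshold, a 1:4 expander applies gain = (4−1)×(T − x) of attenuation.
(4−1) × 3 = 9 dB, so output = -19.4 − 9 = -28.4 dBV.

-28.4 dBV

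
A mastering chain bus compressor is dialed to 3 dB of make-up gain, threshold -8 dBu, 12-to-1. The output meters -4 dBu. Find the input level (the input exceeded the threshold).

4 dBu

Remove make-up: -4 − 3 = -7 dBu.
That's 1 dB above the -8 dBu threshold.
Before 12:1 compression the overshoot was 1 × 12 = 12 dB, so input = -8 + 12 = 4 dBu.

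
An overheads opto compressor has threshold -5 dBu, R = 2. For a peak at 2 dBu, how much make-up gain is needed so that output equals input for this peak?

3.5 dB

The peak compresses to -5 + 7/2 = -1.5 dBu.
To reach 2 dBu requires 2 − (-1.5) = 3.5 dB of make-up.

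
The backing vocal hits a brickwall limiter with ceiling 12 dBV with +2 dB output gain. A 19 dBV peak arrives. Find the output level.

14 dBV

A brickwall limiter is an ∞:1 compressor: any input above the ceiling is clamped to 12 dBV.
Output gain then adds 2 dB: 12 + 2 = 14 dBV.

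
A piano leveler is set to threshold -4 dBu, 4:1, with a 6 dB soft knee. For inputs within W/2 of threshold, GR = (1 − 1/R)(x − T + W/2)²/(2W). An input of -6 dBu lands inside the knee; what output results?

-6.0625 dBu

x − T + W/2 = -6 − (-4) + 3 = 1.
GR = (1 − 1/4) × 1² / 12 = 0.75 × 1 / 12 = 0.0625 dB.
Output = -6 − 0.0625 = -6.0625 dBu.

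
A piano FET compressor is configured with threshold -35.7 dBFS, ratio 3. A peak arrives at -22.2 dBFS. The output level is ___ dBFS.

Overshoot: -22.2 − (-35.7) = 13.5 dB.
The 13.5 dB excess becomes 4.5 dB after 3:1 reduction.
So the level is -35.7 + 4.5 = -31.2 dBFS.

-31.2 dBFS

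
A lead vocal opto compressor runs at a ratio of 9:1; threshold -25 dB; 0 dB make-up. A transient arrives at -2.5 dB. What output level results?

-22.5 dB

-2.5 dB sits 22.5 dB over threshold.
At 9:1 the overshoot is divided by 9, leaving 2.5 dB above threshold.
Output = -25 + 2.5 = -22.5 dB.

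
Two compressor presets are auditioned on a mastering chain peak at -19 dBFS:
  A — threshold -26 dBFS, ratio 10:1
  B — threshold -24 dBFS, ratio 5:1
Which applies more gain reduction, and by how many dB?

A, by 2.3 dB

A: GR = 7 − 7/10 = 6.3 dB.
B: GR = 5 − 5/5 = 4 dB.
A reduces 2.3 dB more.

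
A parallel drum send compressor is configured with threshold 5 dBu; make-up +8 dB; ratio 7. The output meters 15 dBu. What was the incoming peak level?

19 dBu

Remove make-up: 15 − 8 = 7 dBu.
The compressed level sits 7 − 5 = 2 dB over threshold.
Input overshoot = R × output overshoot = 14 dB → input = 5 + 14 = 19 dBu.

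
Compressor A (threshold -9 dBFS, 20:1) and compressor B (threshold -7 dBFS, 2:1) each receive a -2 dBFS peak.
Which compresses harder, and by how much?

A: GR = 7 − 7/20 = 6.65 dB.
B: GR = 5 − 5/2 = 2.5 dB.
A applies 4.15 dB more gain reduction.

A, by 4.15 dB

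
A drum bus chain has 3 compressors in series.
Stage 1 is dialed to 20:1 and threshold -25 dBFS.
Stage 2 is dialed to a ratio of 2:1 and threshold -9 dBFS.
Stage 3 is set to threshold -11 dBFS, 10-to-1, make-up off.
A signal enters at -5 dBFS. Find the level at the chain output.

-24 dBFS

Stage 1: overshoot 20 dB → 20/20 = 1 dB → -24 dBFS.
Stage 2: below threshold (-24 ≤ -9); passes unchanged; output -24 dBFS.
Stage 3: -24 dBFS is at or below the -11 dBFS threshold — no compression; output -24 dBFS.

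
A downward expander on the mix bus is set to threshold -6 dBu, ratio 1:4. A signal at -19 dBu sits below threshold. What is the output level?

-58 dBu

The input is 13 dB below the -6 dBu threshold.
A 1:4 expander multiplies undershoot by 4: 13 × 4 = 52 dB below threshold.
Output = -6 − 52 = -58 dBu.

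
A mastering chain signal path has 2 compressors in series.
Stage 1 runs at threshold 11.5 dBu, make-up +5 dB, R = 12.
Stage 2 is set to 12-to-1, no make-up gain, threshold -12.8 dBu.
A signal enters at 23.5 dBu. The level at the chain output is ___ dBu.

Stage 1: 23.5 dBu is 12 dB over 11.5 dBu; at 12:1 that becomes 1 dB over, giving 12.5 dBu; +5 dB make-up → 17.5 dBu.
Stage 2: 30.3 dB above -12.8 dBu, reduced 12:1 to 2.525 dB above → -10.275 dBu.

-10.275 dBu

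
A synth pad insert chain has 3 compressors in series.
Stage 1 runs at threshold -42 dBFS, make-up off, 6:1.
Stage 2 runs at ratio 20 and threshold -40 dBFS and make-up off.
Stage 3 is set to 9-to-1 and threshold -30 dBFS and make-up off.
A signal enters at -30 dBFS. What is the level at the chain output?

Stage 1: -30 dBFS is 12 dB over -42 dBFS; at 6:1 that becomes 2 dB over, giving -40 dBFS.
Stage 2: -40 dBFS is at or below the -40 dBFS threshold — no compression; output -40 dBFS.
Stage 3: -40 dBFS is at or below the -30 dBFS threshold — no compression; output -40 dBFS.

-40 dBFS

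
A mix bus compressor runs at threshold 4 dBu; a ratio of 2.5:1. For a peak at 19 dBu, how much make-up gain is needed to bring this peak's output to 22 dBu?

The peak compresses to 4 + 15/2.5 = 10 dBu.
To reach 22 dBu requires 22 − 10 = 12 dB of make-up.

12 dB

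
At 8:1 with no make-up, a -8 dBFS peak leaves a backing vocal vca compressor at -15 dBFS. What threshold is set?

-16 dBFS

Gain reduction = -8 − (-15) = 7 dB; output overshoot = GR / (R − 1) = 7 / 7 = 1 dB.
Threshold = output − output overshoot = -15 − 1 = -16 dBFS.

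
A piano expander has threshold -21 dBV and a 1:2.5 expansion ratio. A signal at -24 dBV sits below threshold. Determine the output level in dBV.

-28.5 dBV

The input is 3 dB below the -21 dBV threshold.
A 1:2.5 expander multiplies undershoot by 2.5: 3 × 2.5 = 7.5 dB below threshold.
Output = -21 − 7.5 = -28.5 dBV.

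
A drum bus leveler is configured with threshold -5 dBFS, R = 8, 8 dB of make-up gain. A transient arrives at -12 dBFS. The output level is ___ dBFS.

-12 dBFS is 7 dB below the -5 dBFS threshold, so no gain reduction is applied.
Make-up gain adds 8 dB: -12 + 8 = -4 dBFS.

-4 dBFS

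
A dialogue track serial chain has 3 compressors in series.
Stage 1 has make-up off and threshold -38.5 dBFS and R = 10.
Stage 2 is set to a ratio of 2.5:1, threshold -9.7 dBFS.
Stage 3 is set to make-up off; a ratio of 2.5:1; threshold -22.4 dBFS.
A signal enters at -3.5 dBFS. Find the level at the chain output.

-35 dBFS

Stage 1: -3.5 dBFS is 35 dB over -38.5 dBFS; at 10:1 that becomes 3.5 dB over, giving -35 dBFS.
Stage 2: -35 dBFS ≤ -9.7 dBFS, so stage 2 doesn't engage; output -35 dBFS.
Stage 3: -35 dBFS ≤ -22.4 dBFS, so stage 3 doesn't engage; output -35 dBFS.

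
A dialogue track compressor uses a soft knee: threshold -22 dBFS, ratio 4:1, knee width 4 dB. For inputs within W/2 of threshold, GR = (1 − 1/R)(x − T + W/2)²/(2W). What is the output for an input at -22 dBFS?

x − T + W/2 = -22 − (-22) + 2 = 2.
GR = (1 − 1/4) × 2² / 8 = 0.75 × 4 / 8 = 0.375 dB.
Output = -22 − 0.375 = -22.375 dBFS.

-22.375 dBFS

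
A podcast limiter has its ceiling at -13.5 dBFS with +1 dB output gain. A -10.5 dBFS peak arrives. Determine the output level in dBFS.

A brickwall limiter is an ∞:1 compressor: any input above the ceiling is clamped to -13.5 dBFS.
Output gain then adds 1 dB: -13.5 + 1 = -12.5 dBFS.

-12.5 dBFS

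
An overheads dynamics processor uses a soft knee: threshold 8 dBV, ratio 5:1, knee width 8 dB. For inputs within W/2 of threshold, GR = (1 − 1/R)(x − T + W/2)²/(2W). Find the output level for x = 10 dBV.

8.2 dBV

x − T + W/2 = 10 − 8 + 4 = 6.
GR = (1 − 1/5) × 6² / 16 = 0.8 × 36 / 16 = 1.8 dB.
Output = 10 − 1.8 = 8.2 dBV.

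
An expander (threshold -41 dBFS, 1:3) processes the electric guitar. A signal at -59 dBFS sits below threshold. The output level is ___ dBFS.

Below threshold, a 1:3 expander applies gain = (3−1)×(T − x) of attenuation.
(3−1) × 18 = 36 dB, so output = -59 − 36 = -95 dBFS.

-95 dBFS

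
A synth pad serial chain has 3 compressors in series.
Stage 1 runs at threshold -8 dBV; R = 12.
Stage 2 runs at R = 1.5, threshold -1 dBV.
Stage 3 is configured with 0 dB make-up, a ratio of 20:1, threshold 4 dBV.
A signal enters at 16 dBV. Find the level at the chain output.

Stage 1: overshoot 24 dB → 24/12 = 2 dB → -6 dBV.
Stage 2: -6 dBV is at or below the -1 dBV threshold — no compression; output -6 dBV.
Stage 3: below threshold (-6 ≤ 4); passes unchanged; output -6 dBV.

-6 dBV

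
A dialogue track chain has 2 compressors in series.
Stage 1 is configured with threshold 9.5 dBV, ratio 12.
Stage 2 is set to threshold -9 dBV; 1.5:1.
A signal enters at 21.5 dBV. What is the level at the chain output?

4 dBV

Stage 1: 21.5 dBV is 12 dB over 9.5 dBV; at 12:1 that becomes 1 dB over, giving 10.5 dBV.
Stage 2: 19.5 dB above -9 dBV, reduced 1.5:1 to 13 dB above → 4 dBV.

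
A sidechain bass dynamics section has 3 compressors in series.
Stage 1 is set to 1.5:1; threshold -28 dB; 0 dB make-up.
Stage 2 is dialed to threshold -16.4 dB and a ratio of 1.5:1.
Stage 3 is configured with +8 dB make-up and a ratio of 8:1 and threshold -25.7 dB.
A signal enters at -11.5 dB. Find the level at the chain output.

Stage 1: -11.5 dB is 16.5 dB over -28 dB; at 1.5:1 that becomes 11 dB over, giving -17 dB.
Stage 2: -17 dB ≤ -16.4 dB, so stage 2 doesn't engage; output -17 dB.
Stage 3: -17 dB is 8.7 dB over -25.7 dB; at 8:1 that becomes 1.0875 dB over, giving -24.6125 dB; +8 dB make-up → -16.6125 dB.

-16.6125 dB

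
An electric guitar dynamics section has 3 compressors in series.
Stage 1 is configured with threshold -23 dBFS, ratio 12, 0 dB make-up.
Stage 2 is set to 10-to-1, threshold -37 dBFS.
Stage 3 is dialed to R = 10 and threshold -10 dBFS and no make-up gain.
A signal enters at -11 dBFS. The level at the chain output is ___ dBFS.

-35.5 dBFS

Stage 1: -11 dBFS is 12 dB over -23 dBFS; at 12:1 that becomes 1 dB over, giving -22 dBFS.
Stage 2: 15 dB above -37 dBFS, reduced 10:1 to 1.5 dB above → -35.5 dBFS.
Stage 3: -35.5 dBFS ≤ -10 dBFS, so stage 3 doesn't engage; output -35.5 dBFS.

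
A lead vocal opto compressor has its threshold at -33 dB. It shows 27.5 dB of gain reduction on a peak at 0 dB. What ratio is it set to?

Input overshoot = 0 − (-33) = 33 dB.
Output overshoot = 33 − 27.5 = 5.5 dB.
Ratio = input overshoot / output overshoot = 33 / 5.5 = 6.

6:1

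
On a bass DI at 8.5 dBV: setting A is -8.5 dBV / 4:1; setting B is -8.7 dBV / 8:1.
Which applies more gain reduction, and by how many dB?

A: overshoot 17 dB → output overshoot 4.25 dB → GR 12.75 dB.
B: overshoot 17.2 dB → output overshoot 2.15 dB → GR 15.05 dB.
B applies 2.3 dB more gain reduction.

B, by 2.3 dB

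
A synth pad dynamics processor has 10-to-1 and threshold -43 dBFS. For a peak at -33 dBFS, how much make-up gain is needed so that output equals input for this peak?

9 dB

Overshoot 10 dB → 10/10 = 1 dB after compression, so the compressed level is -43 + 1 = -42 dBFS.
Make-up = target − compressed = -33 − (-42) = 9 dB.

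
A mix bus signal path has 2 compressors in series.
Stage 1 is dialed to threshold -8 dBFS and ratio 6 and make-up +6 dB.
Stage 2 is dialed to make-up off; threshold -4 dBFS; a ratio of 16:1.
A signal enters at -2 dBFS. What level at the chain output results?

-3.8125 dBFS

Stage 1: overshoot 6 dB → 6/6 = 1 dB → -7 dBFS; +6 dB make-up → -1 dBFS.
Stage 2: -1 dBFS is 3 dB over -4 dBFS; at 16:1 that becomes 0.1875 dB over, giving -3.8125 dBFS.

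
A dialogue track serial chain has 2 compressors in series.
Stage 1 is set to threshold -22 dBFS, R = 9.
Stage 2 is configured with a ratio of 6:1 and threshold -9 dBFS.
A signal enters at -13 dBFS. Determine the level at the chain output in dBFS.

-21 dBFS

Stage 1: -13 dBFS is 9 dB over -22 dBFS; at 9:1 that becomes 1 dB over, giving -21 dBFS.
Stage 2: -21 dBFS ≤ -9 dBFS, so stage 2 doesn't engage; output -21 dBFS.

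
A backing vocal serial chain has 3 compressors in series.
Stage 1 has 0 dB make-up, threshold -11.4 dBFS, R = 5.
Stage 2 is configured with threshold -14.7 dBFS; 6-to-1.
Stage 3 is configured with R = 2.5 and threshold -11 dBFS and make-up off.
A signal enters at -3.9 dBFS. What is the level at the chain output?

-13.9 dBFS

Stage 1: 7.5 dB above -11.4 dBFS, reduced 5:1 to 1.5 dB above → -9.9 dBFS.
Stage 2: 4.8 dB above -14.7 dBFS, reduced 6:1 to 0.8 dB above → -13.9 dBFS.
Stage 3: below threshold (-13.9 ≤ -11); passes unchanged; output -13.9 dBFS.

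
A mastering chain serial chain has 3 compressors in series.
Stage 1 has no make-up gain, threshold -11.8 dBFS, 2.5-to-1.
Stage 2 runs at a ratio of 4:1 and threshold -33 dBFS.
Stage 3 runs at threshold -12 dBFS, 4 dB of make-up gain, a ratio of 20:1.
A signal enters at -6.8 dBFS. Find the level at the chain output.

Stage 1: -6.8 dBFS is 5 dB over -11.8 dBFS; at 2.5:1 that becomes 2 dB over, giving -9.8 dBFS.
Stage 2: -9.8 dBFS is 23.2 dB over -33 dBFS; at 4:1 that becomes 5.8 dB over, giving -27.2 dBFS.
Stage 3: -27.2 dBFS is at or below the -12 dBFS threshold — no compression; make-up brings it to -23.2 dBFS.

-23.2 dBFS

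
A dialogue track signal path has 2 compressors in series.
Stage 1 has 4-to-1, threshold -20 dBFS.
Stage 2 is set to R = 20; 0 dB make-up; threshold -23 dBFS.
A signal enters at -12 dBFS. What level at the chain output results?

-22.75 dBFS

Stage 1: -12 dBFS is 8 dB over -20 dBFS; at 4:1 that becomes 2 dB over, giving -18 dBFS.
Stage 2: overshoot 5 dB → 5/20 = 0.25 dB → -22.75 dBFS.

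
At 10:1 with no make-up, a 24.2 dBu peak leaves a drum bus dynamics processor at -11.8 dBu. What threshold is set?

-15.8 dBu

Input is 40 dB above T (since output overshoot × R = input overshoot: (-11.8 − T)·10 = 24.2 − T gives T = -15.8 dBu).
Check: -15.8 + (24.2 − (-15.8))/10 = -15.8 + 4 = -11.8 dBu. ✓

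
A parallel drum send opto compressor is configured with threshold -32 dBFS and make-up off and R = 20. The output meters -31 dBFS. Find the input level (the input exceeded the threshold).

-12 dBFS

Post-compression overshoot = -31 − (-32) = 1 dB.
Input overshoot = R × output overshoot = 20 dB → input = -32 + 20 = -12 dBFS.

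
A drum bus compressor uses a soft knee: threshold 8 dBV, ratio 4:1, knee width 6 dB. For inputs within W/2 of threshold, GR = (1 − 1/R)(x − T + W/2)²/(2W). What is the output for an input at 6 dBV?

5.9375 dBV

x − T + W/2 = 6 − 8 + 3 = 1.
GR = (1 − 1/4) × 1² / 12 = 0.75 × 1 / 12 = 0.0625 dB.
Output = 6 − 0.0625 = 5.9375 dBV.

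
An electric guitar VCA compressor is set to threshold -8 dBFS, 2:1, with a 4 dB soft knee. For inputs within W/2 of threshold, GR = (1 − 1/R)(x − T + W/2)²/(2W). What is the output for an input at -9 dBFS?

x − T + W/2 = -9 − (-8) + 2 = 1.
GR = (1 − 1/2) × 1² / 8 = 0.5 × 1 / 8 = 0.0625 dB.
Output = -9 − 0.0625 = -9.0625 dBFS.

-9.0625 dBFS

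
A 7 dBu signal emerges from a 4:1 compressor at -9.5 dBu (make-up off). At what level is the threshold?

-15 dBu

Gain reduction = 7 − (-9.5) = 16.5 dB; output overshoot = GR / (R − 1) = 16.5 / 3 = 5.5 dB.
Threshold = output − output overshoot = -9.5 − 5.5 = -15 dBu.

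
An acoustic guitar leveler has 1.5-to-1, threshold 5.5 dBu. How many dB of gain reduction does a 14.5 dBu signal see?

3 dB

Overshoot = 14.5 − 5.5 = 9 dB.
At 1.5:1, output sits 9/1.5 = 6 dB above threshold.
So the signal is attenuated by 9 − 6 = 3 dB.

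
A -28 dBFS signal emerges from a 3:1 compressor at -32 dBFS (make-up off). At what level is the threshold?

-34 dBFS

Gain reduction = -28 − (-32) = 4 dB; output overshoot = GR / (R − 1) = 4 / 2 = 2 dB.
Threshold = output − output overshoot = -32 − 2 = -34 dBFS.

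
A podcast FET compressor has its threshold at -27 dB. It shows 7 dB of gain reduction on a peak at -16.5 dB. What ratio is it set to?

Input overshoot = -16.5 − (-27) = 10.5 dB.
Output overshoot = 10.5 − 7 = 3.5 dB.
Ratio = input overshoot / output overshoot = 10.5 / 3.5 = 3.

3:1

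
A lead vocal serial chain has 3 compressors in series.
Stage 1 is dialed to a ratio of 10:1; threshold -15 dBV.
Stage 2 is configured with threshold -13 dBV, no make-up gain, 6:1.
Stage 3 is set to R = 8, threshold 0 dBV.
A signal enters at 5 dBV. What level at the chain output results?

-13 dBV

Stage 1: 5 dBV is 20 dB over -15 dBV; at 10:1 that becomes 2 dB over, giving -13 dBV.
Stage 2: -13 dBV is at or below the -13 dBV threshold — no compression; output -13 dBV.
Stage 3: -13 dBV is at or below the 0 dBV threshold — no compression; output -13 dBV.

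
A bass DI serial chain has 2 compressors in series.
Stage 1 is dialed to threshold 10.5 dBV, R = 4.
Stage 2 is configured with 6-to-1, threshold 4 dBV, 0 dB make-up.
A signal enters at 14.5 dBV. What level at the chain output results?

5.25 dBV

Stage 1: 14.5 dBV is 4 dB over 10.5 dBV; at 4:1 that becomes 1 dB over, giving 11.5 dBV.
Stage 2: 11.5 dBV is 7.5 dB over 4 dBV; at 6:1 that becomes 1.25 dB over, giving 5.25 dBV.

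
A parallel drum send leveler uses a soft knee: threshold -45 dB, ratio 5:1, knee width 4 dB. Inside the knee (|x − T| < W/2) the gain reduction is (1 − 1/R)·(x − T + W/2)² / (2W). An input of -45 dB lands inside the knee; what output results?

x − T + W/2 = -45 − (-45) + 2 = 2.
GR = (1 − 1/5) × 2² / 8 = 0.8 × 4 / 8 = 0.4 dB.
Output = -45 − 0.4 = -45.4 dB.

-45.4 dB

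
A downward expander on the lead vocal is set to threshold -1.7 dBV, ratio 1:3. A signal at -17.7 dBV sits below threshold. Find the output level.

-49.7 dBV

The input is 16 dB below the -1.7 dBV threshold.
A 1:3 expander multiplies undershoot by 3: 16 × 3 = 48 dB below threshold.
Output = -1.7 − 48 = -49.7 dBV.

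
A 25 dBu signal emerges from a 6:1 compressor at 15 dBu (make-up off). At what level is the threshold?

Let T be the threshold. Output overshoot = (input overshoot)/R, so 15 − T = (25 − T)/6.
6·(15 − T) = 25 − T → 5·T = 90 − 25 = 65.
T = 65/5 = 13 dBu.

13 dBu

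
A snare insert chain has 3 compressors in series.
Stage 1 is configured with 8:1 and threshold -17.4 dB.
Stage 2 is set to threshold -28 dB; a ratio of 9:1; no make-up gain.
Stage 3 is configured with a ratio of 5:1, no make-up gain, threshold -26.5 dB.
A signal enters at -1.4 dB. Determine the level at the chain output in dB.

Stage 1: -1.4 dB is 16 dB over -17.4 dB; at 8:1 that becomes 2 dB over, giving -15.4 dB.
Stage 2: 12.6 dB above -28 dB, reduced 9:1 to 1.4 dB above → -26.6 dB.
Stage 3: -26.6 dB is at or below the -26.5 dB threshold — no compression; output -26.6 dB.

-26.6 dB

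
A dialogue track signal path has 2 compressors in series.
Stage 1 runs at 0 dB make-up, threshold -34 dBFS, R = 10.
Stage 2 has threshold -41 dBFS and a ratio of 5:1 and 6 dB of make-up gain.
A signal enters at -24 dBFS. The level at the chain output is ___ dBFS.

-33.4 dBFS

Stage 1: 10 dB above -34 dBFS, reduced 10:1 to 1 dB above → -33 dBFS.
Stage 2: overshoot 8 dB → 8/5 = 1.6 dB → -39.4 dBFS; +6 dB make-up → -33.4 dBFS.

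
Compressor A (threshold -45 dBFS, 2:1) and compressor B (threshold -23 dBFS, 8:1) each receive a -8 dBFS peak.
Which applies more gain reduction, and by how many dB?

A, by 5.375 dB

A: GR = 37 − 37/2 = 18.5 dB.
B: GR = 15 − 15/8 = 13.125 dB.
A reduces 5.375 dB more.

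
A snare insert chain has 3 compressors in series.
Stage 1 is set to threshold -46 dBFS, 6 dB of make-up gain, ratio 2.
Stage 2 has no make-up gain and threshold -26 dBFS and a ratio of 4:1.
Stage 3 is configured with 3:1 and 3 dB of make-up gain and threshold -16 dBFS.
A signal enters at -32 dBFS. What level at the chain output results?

-30 dBFS

Stage 1: overshoot 14 dB → 14/2 = 7 dB → -39 dBFS; +6 dB make-up → -33 dBFS.
Stage 2: -33 dBFS ≤ -26 dBFS, so stage 2 doesn't engage; output -33 dBFS.
Stage 3: below threshold (-33 ≤ -16); passes unchanged; make-up brings it to -30 dBFS.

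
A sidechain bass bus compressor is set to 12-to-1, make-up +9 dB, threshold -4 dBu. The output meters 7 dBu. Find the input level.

Before make-up, the level was 7 − 9 = -2 dBu.
The compressed level sits -2 − (-4) = 2 dB over threshold.
Before 12:1 compression the overshoot was 2 × 12 = 24 dB, so input = -4 + 24 = 20 dBu.

20 dBu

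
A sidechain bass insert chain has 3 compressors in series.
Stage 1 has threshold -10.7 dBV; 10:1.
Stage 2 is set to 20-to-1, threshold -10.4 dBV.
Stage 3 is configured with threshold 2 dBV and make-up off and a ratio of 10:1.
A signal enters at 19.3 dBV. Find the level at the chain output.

Stage 1: 30 dB above -10.7 dBV, reduced 10:1 to 3 dB above → -7.7 dBV.
Stage 2: 2.7 dB above -10.4 dBV, reduced 20:1 to 0.135 dB above → -10.265 dBV.
Stage 3: below threshold (-10.265 ≤ 2); passes unchanged; output -10.265 dBV.

-10.265 dBV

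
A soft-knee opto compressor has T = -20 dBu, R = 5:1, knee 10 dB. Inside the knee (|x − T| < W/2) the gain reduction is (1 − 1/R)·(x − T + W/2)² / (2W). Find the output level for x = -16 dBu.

x − T + W/2 = -16 − (-20) + 5 = 9.
GR = (1 − 1/5) × 9² / 20 = 0.8 × 81 / 20 = 3.24 dB.
Output = -16 − 3.24 = -19.24 dBu.

-19.24 dBu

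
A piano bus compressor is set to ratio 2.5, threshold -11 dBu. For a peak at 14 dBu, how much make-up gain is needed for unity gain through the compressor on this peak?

15 dB

Without make-up, output = threshold + overshoot/2.5 = -11 + 10 = -1 dBu.
Gap to target: 15 dB.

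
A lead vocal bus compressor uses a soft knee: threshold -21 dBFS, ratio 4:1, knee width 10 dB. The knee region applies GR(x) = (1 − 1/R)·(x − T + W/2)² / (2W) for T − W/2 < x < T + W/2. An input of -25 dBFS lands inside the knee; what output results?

x − T + W/2 = -25 − (-21) + 5 = 1.
GR = (1 − 1/4) × 1² / 20 = 0.75 × 1 / 20 = 0.0375 dB.
Output = -25 − 0.0375 = -25.0375 dBFS.

-25.0375 dBFS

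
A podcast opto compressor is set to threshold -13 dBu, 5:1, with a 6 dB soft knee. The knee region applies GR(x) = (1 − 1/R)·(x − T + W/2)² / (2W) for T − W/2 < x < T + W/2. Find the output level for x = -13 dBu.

x − T + W/2 = -13 − (-13) + 3 = 3.
GR = (1 − 1/5) × 3² / 12 = 0.8 × 9 / 12 = 0.6 dB.
Output = -13 − 0.6 = -13.6 dBu.

-13.6 dBu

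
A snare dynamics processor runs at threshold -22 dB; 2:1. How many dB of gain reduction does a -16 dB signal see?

The signal is 6 dB above threshold.
At 2:1, output sits 6/2 = 3 dB above threshold.
Gain reduction = 6 − 3 = 3 dB.

3 dB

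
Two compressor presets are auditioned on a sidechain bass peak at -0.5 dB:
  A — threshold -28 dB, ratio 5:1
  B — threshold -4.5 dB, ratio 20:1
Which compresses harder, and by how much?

A, by 18.2 dB

A: GR = 27.5 − 27.5/5 = 22 dB.
B: GR = 4 − 4/20 = 3.8 dB.
A applies 18.2 dB more gain reduction.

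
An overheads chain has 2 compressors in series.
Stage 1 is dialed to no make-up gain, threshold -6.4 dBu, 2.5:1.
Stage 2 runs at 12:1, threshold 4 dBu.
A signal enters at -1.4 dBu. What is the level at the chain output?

-4.4 dBu

Stage 1: -1.4 dBu is 5 dB over -6.4 dBu; at 2.5:1 that becomes 2 dB over, giving -4.4 dBu.
Stage 2: below threshold (-4.4 ≤ 4); passes unchanged; output -4.4 dBu.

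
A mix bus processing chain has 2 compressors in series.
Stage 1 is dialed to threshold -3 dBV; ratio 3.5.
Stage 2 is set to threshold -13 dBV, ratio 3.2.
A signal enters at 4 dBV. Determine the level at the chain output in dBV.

-9.25 dBV

Stage 1: 7 dB above -3 dBV, reduced 3.5:1 to 2 dB above → -1 dBV.
Stage 2: overshoot 12 dB → 12/3.2 = 3.75 dB → -9.25 dBV.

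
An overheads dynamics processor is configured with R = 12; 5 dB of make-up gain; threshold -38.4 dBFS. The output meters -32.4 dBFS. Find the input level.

Remove make-up: -32.4 − 5 = -37.4 dBFS.
Post-compression overshoot = -37.4 − (-38.4) = 1 dB.
Before 12:1 compression the overshoot was 1 × 12 = 12 dB, so input = -38.4 + 12 = -26.4 dBFS.

-26.4 dBFS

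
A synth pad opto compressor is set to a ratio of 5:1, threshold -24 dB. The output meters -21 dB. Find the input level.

-9 dB

That's 3 dB above the -24 dB threshold.
Before 5:1 compression the overshoot was 3 × 5 = 15 dB, so input = -24 + 15 = -9 dB.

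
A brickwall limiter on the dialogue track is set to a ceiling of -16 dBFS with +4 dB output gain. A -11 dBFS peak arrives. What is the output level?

A brickwall limiter is an ∞:1 compressor: any input above the ceiling is clamped to -16 dBFS.
Output gain then adds 4 dB: -16 + 4 = -12 dBFS.

-12 dBFS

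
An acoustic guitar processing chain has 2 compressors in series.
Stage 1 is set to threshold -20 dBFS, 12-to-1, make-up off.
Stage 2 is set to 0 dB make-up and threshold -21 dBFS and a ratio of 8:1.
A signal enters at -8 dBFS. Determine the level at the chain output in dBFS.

-20.75 dBFS

Stage 1: 12 dB above -20 dBFS, reduced 12:1 to 1 dB above → -19 dBFS.
Stage 2: -19 dBFS is 2 dB over -21 dBFS; at 8:1 that becomes 0.25 dB over, giving -20.75 dBFS.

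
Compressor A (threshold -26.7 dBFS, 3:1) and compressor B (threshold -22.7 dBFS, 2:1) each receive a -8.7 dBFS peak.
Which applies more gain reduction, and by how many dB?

A: overshoot 18 dB → output overshoot 6 dB → GR 12 dB.
B: overshoot 14 dB → output overshoot 7 dB → GR 7 dB.
A applies 5 dB more gain reduction.

A, by 5 dB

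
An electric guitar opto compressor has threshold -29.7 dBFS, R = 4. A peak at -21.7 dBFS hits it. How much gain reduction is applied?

Overshoot = -21.7 − (-29.7) = 8 dB.
At 4:1, output sits 8/4 = 2 dB above threshold.
GR = overshoot in − overshoot out = 8 − 2 = 6 dB.

6 dB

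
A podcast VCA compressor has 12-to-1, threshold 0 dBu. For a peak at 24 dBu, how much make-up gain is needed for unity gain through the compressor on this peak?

22 dB

The peak compresses to 0 + 24/12 = 2 dBu.
To reach 24 dBu requires 24 − 2 = 22 dB of make-up.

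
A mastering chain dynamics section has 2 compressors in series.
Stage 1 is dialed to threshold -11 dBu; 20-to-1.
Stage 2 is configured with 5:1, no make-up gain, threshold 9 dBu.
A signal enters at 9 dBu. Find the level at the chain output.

-10 dBu

Stage 1: 9 dBu is 20 dB over -11 dBu; at 20:1 that becomes 1 dB over, giving -10 dBu.
Stage 2: -10 dBu is at or below the 9 dBu threshold — no compression; output -10 dBu.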